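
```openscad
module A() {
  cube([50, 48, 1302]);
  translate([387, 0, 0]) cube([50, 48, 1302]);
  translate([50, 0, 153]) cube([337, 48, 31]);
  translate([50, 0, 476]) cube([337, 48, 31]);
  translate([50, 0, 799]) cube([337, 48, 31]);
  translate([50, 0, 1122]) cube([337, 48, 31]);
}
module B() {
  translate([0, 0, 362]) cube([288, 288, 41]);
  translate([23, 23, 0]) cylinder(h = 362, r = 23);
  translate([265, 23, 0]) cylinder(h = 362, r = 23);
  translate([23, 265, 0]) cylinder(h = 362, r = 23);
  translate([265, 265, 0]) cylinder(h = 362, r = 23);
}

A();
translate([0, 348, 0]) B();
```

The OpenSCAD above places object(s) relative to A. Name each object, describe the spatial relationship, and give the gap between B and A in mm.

A is a ladder. B is a stool. The stool is on the floor beside the ladder on its +y side. The gap between the stool and the ladder is 300 mm.

The stool's nearest face is 300 mm from the ladder's +y face.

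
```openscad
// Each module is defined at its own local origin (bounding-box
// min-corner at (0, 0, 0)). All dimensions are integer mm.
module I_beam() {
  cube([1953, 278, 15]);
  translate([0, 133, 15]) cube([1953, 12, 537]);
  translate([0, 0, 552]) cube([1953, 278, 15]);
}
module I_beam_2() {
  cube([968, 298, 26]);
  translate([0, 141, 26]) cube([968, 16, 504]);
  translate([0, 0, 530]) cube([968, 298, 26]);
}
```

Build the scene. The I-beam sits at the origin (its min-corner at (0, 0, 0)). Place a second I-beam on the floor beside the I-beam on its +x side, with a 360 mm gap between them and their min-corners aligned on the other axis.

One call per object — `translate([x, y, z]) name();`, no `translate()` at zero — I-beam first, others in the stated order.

I_beam();
translate([2313, 0, 0]) I_beam_2();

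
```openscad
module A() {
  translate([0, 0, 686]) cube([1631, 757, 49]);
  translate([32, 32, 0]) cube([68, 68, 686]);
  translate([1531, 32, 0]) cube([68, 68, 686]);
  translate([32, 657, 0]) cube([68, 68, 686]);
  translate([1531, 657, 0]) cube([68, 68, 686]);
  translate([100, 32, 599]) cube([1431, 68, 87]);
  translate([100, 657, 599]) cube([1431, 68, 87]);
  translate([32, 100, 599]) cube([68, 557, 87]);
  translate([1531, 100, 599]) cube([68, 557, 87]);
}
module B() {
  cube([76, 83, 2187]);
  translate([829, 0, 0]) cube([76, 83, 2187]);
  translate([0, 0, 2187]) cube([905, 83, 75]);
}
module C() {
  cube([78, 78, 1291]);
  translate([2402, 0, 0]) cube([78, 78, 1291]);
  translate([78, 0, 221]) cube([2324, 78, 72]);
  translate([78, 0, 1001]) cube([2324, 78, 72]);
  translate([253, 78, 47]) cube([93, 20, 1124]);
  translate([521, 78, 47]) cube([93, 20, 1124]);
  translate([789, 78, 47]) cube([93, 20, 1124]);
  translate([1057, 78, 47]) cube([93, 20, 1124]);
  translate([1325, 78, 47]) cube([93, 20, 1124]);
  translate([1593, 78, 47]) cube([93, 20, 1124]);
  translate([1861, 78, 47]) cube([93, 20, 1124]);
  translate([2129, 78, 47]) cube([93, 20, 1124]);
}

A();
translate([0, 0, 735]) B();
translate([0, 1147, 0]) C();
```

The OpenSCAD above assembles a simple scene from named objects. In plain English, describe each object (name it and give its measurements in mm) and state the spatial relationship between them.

A is a table with a 1631×757 mm rectangular top, 49 mm thick, top surface at z = 735 mm, supported by four 68×68 mm square legs, each inset 32 mm from the nearest pair of top edges, running from the floor. Four apron rails, 68 mm thick and 87 mm tall, run between adjacent legs with their top edges flush with the underside of the top and their outer faces flush with the legs' outer faces.

B is a rectangular door frame: two vertical jambs of 76×83 mm section, 2187 mm tall, with a clear opening 753 mm wide between their inner faces. A header 75 mm tall and 83 mm deep lies on top of the jambs and spans the full outside width.

C is a fence section. Two 78×78 mm posts, 1291 mm tall, stand on the floor with a clear span of 2324 mm between their inner faces. Two horizontal rails of 78×72 mm section span the gap between the posts with their undersides at z = 221 mm and z = 1001 mm, flush with the posts' −y face. 8 pickets, each 93 mm wide, 20 mm thick and 1124 mm tall, are fixed to the +y face of the rails with their bottoms at z = 47 mm, evenly spaced across the span with equal gaps (rounded down to the nearest mm) at the −x end and between each pair — any rounding remainder accumulates at the +x end.

The door frame is on top of the table. The fence section is on the floor beside the table on its +y side.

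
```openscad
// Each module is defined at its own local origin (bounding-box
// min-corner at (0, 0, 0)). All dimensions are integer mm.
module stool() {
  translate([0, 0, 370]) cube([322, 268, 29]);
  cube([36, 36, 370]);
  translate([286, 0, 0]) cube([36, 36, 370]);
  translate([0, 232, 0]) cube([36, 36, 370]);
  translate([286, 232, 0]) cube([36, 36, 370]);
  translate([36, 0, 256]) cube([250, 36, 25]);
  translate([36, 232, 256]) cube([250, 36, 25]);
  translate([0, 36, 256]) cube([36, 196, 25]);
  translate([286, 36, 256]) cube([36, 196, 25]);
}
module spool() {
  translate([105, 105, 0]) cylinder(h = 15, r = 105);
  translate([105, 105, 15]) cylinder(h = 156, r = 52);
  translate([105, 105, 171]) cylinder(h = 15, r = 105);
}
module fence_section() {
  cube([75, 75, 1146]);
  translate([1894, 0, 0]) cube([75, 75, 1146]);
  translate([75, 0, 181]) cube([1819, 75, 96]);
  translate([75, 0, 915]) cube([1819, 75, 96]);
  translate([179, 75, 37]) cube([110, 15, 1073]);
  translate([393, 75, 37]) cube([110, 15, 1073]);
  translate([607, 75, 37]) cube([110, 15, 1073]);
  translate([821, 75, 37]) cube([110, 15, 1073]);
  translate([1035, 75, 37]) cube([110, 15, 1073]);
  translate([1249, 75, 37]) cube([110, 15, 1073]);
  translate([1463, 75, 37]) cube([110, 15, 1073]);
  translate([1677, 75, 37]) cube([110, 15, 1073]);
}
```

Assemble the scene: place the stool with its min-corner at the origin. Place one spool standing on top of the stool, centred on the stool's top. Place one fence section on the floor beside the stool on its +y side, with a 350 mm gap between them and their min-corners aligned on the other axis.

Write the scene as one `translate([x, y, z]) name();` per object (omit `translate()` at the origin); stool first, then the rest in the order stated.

stool();
translate([56, 29, 399]) spool();
translate([0, 618, 0]) fence_section();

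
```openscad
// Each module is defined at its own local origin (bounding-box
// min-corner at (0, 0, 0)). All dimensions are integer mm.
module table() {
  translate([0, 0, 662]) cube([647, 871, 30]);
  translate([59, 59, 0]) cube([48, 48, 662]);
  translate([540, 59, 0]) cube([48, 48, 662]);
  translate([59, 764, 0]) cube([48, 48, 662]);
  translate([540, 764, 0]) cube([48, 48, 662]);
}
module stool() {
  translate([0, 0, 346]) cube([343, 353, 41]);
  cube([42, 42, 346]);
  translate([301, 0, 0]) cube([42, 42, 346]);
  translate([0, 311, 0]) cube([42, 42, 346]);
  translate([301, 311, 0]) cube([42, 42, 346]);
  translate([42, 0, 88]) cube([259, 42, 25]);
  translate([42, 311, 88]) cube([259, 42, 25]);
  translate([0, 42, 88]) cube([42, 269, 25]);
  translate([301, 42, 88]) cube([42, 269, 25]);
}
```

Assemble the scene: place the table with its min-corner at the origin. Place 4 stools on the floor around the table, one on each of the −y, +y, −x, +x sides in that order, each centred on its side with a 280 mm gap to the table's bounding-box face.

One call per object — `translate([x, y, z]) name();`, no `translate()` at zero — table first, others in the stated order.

table();
translate([152, -633, 0]) stool();
translate([152, 1151, 0]) stool();
translate([-623, 259, 0]) stool();
translate([927, 259, 0]) stool();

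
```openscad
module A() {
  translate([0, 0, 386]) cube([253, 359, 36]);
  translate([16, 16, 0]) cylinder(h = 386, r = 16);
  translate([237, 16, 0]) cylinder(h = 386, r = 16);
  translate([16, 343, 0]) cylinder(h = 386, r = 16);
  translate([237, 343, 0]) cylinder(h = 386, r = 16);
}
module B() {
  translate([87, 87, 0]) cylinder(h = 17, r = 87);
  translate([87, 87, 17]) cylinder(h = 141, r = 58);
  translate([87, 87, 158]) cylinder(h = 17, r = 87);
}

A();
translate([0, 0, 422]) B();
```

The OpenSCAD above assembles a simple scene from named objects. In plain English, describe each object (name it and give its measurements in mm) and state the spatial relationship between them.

A is a four-legged stool. The seat is a 253×359×36 mm slab whose top surface is at z = 422 mm; four round legs, each 32 mm in diameter, run from the floor (z = 0) to the underside of the seat, each leg's axis is inset half a diameter from the nearest pair of seat edges (so the leg's bounding box is flush with the corner).

B is a spool: two coaxial disc flanges of radius 87 mm and thickness 17 mm, joined by a core cylinder of radius 58 mm and height 141 mm. The lower flange rests on z = 0 and the three cylinders share a vertical axis.

The spool is on top of the stool.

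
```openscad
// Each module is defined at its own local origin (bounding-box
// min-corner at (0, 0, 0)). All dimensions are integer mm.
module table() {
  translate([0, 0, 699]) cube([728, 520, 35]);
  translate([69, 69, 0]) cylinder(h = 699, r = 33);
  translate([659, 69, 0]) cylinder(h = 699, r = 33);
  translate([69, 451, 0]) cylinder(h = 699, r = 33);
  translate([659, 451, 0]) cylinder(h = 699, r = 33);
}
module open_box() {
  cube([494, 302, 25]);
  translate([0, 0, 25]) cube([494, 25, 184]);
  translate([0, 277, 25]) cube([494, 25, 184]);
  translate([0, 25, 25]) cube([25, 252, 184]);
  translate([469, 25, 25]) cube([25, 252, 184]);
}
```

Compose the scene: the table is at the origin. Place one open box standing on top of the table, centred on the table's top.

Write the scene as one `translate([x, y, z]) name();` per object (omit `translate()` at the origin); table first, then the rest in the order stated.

table();
translate([117, 109, 734]) open_box();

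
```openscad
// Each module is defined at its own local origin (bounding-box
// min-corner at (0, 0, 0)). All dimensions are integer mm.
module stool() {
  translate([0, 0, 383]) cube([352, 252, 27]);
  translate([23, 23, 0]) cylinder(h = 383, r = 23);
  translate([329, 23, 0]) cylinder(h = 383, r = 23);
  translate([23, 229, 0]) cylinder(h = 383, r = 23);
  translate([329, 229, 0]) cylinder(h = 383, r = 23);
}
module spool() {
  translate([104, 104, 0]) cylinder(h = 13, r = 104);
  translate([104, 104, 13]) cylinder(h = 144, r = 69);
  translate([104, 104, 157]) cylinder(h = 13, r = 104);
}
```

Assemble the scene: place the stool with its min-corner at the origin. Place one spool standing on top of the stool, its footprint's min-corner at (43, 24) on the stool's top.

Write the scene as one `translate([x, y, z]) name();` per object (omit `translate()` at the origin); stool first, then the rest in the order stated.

stool();
translate([43, 24, 410]) spool();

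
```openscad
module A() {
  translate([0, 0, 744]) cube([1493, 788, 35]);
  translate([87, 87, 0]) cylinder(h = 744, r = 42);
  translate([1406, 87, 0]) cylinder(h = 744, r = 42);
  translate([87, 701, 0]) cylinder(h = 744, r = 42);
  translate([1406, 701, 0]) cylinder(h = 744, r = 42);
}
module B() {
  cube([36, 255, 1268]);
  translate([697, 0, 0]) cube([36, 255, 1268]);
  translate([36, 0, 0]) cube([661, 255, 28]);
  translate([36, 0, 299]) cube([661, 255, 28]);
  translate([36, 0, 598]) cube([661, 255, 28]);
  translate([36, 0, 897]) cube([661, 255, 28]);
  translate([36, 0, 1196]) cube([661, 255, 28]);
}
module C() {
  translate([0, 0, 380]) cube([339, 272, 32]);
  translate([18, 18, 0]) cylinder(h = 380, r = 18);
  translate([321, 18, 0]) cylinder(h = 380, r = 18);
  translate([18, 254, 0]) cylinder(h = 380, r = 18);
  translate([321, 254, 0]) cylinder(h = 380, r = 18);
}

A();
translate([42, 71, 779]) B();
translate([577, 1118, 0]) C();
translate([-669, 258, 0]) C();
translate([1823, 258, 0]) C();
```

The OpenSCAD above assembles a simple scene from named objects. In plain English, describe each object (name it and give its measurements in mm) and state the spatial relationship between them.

A is a table: top 1493 mm (x) × 788 mm (y), 35 mm thick, upper face at z = 779 mm, on four round legs of 84 mm diameter, each leg's bounding box inset 45 mm from the nearest pair of top edges, running from z = 0 to the bottom of the top.

B is a bookshelf 733 mm wide overall, 255 mm deep and 1268 mm tall. The two sides are 36 mm thick vertical panels. 5 horizontal shelves of 28 mm thickness span between the inner faces of the sides; the lowest shelf sits on the floor and shelves are stacked with a clear vertical gap of 271 mm between each pair.

C is a four-legged stool. The seat is 339×272 mm, 32 mm thick, top at z = 412 mm. It stands on four round legs, each 36 mm in diameter, from z = 0 to the seat underside, each leg's axis is inset half a diameter from the nearest pair of seat edges (so the leg's bounding box is flush with the corner).

The bookshelf is on top of the table. Three stools sit around the table at the +y, −x, +x sides.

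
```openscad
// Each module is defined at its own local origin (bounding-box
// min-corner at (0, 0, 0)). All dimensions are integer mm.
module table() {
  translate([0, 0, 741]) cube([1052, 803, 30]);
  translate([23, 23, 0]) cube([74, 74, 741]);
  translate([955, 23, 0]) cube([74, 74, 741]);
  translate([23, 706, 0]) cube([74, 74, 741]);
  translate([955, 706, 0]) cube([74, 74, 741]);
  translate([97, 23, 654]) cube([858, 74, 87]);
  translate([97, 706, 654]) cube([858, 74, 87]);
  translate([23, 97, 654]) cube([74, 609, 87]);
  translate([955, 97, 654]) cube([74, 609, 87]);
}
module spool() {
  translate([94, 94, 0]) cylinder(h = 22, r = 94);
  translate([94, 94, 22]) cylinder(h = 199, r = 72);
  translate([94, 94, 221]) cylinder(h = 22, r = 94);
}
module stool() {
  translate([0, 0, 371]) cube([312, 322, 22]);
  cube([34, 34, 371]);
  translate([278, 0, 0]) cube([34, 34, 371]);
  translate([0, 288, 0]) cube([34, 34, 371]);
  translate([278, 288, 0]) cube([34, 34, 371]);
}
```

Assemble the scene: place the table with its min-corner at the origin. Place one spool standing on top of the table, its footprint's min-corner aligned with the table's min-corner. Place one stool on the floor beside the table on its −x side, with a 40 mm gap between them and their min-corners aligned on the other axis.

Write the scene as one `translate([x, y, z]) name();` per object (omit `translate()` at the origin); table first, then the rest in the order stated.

table();
translate([0, 0, 771]) spool();
translate([-352, 0, 0]) stool();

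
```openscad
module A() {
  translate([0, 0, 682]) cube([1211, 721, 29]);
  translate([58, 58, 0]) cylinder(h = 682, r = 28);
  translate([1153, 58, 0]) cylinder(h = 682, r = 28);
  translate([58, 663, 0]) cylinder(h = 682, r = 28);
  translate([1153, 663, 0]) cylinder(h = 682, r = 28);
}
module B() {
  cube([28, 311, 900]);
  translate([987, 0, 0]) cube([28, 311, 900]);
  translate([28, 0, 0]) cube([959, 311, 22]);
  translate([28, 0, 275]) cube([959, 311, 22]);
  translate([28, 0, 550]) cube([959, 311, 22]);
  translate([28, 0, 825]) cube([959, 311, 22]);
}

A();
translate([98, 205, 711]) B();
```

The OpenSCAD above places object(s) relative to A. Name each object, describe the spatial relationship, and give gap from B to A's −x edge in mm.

The bookshelf's min-x is at 98; the table's min-x is 0; gap = 98 mm.

A is a table. B is a bookshelf. The bookshelf is on top of the table, centred. The gap from the bookshelf to the table's −x edge is 98 mm.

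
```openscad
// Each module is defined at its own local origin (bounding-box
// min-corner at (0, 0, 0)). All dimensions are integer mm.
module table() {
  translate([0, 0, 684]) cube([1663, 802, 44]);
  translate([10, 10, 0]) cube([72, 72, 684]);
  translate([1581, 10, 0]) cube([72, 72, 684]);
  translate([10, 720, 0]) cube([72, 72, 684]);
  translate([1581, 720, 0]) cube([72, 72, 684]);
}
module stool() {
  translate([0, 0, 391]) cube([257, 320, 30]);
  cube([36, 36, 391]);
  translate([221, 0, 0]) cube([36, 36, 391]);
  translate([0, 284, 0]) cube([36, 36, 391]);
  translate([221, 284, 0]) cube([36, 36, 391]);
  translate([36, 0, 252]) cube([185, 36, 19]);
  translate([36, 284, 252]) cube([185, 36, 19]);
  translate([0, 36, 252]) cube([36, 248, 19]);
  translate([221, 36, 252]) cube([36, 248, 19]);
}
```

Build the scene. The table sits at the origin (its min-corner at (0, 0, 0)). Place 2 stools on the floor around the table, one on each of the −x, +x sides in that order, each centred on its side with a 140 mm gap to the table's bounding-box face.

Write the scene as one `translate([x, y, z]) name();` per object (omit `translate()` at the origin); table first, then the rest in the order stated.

table();
translate([-397, 241, 0]) stool();
translate([1803, 241, 0]) stool();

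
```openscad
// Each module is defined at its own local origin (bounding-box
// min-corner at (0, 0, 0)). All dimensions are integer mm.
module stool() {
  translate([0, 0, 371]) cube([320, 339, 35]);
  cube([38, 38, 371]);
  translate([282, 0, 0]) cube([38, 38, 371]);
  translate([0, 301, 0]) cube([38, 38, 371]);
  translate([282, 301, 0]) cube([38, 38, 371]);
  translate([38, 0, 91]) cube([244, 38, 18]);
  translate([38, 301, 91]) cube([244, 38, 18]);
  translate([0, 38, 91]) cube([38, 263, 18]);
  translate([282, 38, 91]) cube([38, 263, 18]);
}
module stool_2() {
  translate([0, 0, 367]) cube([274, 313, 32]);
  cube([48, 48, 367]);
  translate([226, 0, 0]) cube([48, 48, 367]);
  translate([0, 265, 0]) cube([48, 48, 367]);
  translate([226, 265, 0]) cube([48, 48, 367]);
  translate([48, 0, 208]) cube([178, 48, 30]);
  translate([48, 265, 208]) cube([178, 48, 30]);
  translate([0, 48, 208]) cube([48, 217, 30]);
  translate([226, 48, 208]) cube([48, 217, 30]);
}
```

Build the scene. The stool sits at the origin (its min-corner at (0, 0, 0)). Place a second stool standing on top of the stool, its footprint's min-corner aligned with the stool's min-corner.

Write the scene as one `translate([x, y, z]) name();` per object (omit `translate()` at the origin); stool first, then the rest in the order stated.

stool();
translate([0, 0, 406]) stool_2();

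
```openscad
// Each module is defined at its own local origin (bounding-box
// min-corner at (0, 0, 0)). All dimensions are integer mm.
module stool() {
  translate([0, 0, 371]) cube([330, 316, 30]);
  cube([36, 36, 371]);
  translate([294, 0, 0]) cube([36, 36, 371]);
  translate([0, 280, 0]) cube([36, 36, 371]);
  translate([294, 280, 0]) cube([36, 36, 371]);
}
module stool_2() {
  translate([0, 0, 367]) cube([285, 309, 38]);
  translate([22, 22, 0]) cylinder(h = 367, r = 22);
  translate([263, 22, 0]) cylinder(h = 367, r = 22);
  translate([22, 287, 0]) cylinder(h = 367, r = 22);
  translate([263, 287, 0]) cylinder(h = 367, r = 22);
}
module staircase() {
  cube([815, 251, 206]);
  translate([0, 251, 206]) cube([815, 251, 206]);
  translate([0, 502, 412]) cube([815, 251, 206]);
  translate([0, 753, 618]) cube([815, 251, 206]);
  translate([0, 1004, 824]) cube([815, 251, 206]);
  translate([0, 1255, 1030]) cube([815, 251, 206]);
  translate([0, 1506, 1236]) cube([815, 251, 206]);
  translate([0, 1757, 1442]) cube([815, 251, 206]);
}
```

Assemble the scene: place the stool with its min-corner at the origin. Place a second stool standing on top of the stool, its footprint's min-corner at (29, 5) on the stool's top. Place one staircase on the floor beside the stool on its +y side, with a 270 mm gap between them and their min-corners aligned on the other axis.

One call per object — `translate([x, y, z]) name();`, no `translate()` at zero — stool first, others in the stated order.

stool();
translate([29, 5, 401]) stool_2();
translate([0, 586, 0]) staircase();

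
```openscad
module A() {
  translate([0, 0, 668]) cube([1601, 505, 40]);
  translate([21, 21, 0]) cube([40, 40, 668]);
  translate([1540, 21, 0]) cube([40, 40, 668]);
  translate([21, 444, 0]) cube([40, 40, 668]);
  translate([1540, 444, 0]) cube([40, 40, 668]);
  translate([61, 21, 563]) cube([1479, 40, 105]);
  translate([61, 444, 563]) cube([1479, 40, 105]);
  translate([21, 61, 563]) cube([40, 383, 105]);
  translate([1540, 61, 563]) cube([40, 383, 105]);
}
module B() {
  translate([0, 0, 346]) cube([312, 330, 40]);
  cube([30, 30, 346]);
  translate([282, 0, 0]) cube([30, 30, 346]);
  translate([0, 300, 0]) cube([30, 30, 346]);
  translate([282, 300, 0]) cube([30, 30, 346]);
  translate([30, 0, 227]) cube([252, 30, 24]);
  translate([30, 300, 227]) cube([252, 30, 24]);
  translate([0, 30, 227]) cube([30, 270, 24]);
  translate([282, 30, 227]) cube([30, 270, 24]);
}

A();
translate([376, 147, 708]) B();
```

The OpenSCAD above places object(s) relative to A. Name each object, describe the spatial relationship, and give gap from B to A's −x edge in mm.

The stool's min-x is at 376; the table's min-x is 0; gap = 376 mm.

A is a table. B is a stool. The stool is on top of the table. The gap from the stool to the table's −x edge is 376 mm.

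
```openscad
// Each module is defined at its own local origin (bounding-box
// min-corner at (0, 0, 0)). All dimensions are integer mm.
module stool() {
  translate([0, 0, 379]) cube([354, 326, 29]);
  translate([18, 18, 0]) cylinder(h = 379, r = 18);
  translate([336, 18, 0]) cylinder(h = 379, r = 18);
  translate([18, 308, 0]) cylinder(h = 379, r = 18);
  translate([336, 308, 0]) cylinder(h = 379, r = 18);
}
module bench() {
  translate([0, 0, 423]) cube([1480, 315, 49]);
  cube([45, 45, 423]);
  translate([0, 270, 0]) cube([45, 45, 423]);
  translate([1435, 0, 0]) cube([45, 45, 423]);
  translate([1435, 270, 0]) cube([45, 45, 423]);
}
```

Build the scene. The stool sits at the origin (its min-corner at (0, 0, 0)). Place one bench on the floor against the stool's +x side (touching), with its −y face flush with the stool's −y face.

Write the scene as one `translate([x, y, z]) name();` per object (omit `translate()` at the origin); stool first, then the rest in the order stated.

stool();
translate([354, 0, 0]) bench();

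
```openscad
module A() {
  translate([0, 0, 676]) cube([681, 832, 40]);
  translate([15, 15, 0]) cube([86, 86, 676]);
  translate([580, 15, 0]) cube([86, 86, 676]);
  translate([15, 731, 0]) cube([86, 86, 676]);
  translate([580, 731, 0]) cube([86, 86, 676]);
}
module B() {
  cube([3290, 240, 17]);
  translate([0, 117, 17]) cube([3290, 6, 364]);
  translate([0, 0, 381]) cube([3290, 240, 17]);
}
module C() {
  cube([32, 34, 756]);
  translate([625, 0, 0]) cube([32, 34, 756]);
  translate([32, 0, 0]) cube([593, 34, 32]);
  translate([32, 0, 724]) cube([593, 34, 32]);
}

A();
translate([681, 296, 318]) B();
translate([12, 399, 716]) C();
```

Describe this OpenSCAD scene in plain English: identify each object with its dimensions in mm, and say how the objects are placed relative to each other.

A is a rectangular dining table. The top is 681×832×40 mm with its upper surface at z = 716 mm. It stands on four 86×86 mm square legs, each inset 15 mm from the nearest pair of top edges, running from the floor to the underside of the top.

B is an I-beam lying along x, 3290 mm long. Overall section height 398 mm. Two flanges 240 mm wide (y) and 17 mm thick, one on the floor and one at the top; a web 6 mm thick runs between them, centred on the flange width.

C is a picture frame with a 593×692 mm rectangular opening (x by z) and a uniform 32 mm border on every side. Frame depth is 34 mm along y. It is built from two vertical stiles running the full outside height and two horizontal rails spanning the gap between the stiles.

The I-beam is beside the table with their tops flush at z = 716. The picture frame is on top of the table, centred.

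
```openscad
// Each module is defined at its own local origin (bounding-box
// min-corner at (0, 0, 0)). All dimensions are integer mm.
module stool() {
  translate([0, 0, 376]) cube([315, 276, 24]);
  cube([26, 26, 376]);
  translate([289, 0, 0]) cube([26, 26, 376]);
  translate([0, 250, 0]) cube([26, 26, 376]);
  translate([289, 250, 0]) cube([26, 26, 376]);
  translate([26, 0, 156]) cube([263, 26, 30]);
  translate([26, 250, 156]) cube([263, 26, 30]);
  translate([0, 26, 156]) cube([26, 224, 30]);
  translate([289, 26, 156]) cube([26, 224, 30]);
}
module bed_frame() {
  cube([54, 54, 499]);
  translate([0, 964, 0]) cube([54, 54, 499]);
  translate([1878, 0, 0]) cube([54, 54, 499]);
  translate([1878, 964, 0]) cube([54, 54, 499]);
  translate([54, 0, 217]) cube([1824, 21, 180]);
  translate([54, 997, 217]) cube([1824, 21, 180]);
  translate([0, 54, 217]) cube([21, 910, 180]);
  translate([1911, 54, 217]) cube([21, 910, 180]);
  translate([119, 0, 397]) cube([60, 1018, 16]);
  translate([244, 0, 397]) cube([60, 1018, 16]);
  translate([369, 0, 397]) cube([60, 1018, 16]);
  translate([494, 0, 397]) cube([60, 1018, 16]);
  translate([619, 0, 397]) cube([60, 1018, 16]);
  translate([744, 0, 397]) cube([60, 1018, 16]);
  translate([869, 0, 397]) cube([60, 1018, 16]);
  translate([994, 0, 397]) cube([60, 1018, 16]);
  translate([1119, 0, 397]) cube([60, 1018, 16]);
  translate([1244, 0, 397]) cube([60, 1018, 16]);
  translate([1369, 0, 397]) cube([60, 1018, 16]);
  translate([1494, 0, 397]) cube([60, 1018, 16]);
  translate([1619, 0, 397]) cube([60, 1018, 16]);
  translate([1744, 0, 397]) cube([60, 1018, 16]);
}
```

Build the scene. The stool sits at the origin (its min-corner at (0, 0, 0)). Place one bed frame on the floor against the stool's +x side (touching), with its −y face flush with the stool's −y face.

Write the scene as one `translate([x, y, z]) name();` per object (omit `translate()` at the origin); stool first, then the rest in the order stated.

stool();
translate([315, 0, 0]) bed_frame();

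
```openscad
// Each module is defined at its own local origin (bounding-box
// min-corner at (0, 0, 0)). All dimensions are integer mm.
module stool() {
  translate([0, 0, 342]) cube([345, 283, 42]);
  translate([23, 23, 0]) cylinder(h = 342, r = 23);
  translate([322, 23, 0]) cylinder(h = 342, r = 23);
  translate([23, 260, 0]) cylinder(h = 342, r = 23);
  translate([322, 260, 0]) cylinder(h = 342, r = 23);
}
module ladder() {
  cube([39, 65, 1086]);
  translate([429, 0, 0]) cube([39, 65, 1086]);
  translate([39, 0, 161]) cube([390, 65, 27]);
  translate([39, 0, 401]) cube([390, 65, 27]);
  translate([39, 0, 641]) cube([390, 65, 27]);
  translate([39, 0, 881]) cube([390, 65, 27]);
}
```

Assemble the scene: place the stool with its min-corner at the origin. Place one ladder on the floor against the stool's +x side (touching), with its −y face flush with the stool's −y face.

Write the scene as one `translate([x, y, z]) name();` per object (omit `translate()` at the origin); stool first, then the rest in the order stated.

stool();
translate([345, 0, 0]) ladder();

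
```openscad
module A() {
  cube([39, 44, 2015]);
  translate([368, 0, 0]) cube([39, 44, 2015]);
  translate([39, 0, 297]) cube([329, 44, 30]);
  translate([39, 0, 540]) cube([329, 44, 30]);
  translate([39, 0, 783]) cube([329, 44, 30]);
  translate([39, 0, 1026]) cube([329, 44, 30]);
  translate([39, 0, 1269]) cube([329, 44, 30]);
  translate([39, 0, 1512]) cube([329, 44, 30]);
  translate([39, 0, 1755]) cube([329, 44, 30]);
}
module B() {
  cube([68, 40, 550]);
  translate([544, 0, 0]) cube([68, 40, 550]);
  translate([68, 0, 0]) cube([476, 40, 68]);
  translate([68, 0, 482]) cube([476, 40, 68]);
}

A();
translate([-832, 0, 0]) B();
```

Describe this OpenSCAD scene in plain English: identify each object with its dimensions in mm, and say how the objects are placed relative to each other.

A is a wooden ladder with two side rails of 39×44 mm section and 2015 mm height, set 407 mm apart overall. Between them run 7 rectangular rungs (44 mm deep, 30 mm thick), front faces flush with the rails' −y face. The bottom of the first rung is 297 mm above the floor and each subsequent rung is 243 mm higher than the one below.

B is a picture frame with a 476×414 mm rectangular opening (x by z) and a uniform 68 mm border on every side. Frame depth is 40 mm along y. It is built from two vertical stiles running the full outside height and two horizontal rails spanning the gap between the stiles.

The picture frame is on the floor beside the ladder on its −x side.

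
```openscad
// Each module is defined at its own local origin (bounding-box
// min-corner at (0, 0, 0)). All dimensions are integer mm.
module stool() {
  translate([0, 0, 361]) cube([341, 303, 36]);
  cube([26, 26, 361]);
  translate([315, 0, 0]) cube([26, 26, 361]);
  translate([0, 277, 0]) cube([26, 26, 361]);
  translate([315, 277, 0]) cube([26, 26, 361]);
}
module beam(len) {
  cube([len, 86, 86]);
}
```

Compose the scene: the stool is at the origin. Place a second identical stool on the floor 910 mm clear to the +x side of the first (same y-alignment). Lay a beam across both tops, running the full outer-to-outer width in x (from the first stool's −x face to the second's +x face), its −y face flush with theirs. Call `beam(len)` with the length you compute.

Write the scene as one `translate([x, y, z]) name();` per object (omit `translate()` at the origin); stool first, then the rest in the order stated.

stool();
translate([1251, 0, 0]) stool();
translate([0, 0, 397]) beam(1592);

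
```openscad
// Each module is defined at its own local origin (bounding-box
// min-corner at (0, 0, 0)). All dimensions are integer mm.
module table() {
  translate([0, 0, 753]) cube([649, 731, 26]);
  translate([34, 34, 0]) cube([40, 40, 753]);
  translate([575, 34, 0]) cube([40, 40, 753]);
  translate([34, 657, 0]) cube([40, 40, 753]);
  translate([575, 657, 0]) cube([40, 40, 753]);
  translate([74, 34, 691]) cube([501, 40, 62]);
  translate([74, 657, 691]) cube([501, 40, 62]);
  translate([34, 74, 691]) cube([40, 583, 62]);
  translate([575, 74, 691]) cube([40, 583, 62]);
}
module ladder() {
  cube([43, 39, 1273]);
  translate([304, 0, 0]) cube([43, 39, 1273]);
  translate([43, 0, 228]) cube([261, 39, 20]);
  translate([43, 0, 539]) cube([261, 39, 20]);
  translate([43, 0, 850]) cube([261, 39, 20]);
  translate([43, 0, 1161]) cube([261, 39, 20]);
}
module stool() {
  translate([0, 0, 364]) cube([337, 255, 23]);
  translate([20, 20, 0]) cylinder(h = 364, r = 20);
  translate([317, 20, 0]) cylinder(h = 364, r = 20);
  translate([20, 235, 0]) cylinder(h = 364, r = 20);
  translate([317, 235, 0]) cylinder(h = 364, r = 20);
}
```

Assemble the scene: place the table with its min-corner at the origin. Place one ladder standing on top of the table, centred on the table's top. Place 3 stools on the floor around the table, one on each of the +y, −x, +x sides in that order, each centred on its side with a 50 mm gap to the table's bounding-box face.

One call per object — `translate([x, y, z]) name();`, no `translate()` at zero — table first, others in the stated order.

table();
translate([151, 346, 779]) ladder();
translate([156, 781, 0]) stool();
translate([-387, 238, 0]) stool();
translate([699, 238, 0]) stool();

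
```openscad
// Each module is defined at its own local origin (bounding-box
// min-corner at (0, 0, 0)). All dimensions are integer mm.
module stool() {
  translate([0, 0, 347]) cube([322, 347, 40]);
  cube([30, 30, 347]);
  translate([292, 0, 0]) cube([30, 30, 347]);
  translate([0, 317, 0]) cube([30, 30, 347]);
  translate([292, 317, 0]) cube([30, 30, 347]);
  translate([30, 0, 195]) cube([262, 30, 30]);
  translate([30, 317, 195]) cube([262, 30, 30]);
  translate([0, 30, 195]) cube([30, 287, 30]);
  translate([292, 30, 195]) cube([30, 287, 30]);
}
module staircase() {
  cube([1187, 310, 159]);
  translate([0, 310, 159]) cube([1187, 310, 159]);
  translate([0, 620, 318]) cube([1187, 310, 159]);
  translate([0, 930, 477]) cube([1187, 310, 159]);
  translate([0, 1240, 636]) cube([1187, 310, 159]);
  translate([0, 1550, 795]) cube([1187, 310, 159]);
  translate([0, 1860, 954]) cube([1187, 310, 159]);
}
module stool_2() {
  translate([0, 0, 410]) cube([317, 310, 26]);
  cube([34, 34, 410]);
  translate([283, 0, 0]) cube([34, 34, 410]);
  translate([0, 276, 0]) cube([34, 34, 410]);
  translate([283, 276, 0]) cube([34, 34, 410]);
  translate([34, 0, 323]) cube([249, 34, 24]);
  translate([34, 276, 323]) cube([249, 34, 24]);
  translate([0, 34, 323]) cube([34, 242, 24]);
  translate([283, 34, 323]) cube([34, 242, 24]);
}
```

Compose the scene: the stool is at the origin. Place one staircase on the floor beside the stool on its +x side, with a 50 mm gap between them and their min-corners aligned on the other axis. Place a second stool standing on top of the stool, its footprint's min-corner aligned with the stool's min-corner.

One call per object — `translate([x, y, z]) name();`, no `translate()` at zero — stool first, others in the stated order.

stool();
translate([372, 0, 0]) staircase();
translate([0, 0, 387]) stool_2();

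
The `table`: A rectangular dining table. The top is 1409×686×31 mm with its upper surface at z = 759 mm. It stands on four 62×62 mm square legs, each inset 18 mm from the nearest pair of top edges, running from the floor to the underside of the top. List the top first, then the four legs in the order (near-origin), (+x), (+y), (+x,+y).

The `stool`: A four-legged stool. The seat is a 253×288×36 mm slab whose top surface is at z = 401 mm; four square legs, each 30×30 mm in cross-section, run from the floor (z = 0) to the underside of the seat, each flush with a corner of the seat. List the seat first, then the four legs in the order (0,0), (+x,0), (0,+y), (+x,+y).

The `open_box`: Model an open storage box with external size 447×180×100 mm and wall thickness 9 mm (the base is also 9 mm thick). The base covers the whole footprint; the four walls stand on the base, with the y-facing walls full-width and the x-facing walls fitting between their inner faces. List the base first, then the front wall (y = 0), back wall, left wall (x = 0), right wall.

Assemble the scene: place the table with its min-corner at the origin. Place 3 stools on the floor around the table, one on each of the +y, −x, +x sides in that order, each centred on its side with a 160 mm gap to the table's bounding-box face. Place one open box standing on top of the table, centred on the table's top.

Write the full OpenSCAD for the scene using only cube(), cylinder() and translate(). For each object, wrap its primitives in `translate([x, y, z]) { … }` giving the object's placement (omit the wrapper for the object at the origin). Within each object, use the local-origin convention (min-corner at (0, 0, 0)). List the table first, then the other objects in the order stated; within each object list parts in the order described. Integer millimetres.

translate([0, 0, 728]) cube([1409, 686, 31]);
translate([18, 18, 0]) cube([62, 62, 728]);
translate([1329, 18, 0]) cube([62, 62, 728]);
translate([18, 606, 0]) cube([62, 62, 728]);
translate([1329, 606, 0]) cube([62, 62, 728]);
translate([578, 846, 0]) {
  translate([0, 0, 365]) cube([253, 288, 36]);
  cube([30, 30, 365]);
  translate([223, 0, 0]) cube([30, 30, 365]);
  translate([0, 258, 0]) cube([30, 30, 365]);
  translate([223, 258, 0]) cube([30, 30, 365]);
}
translate([-413, 199, 0]) {
  translate([0, 0, 365]) cube([253, 288, 36]);
  cube([30, 30, 365]);
  translate([223, 0, 0]) cube([30, 30, 365]);
  translate([0, 258, 0]) cube([30, 30, 365]);
  translate([223, 258, 0]) cube([30, 30, 365]);
}
translate([1569, 199, 0]) {
  translate([0, 0, 365]) cube([253, 288, 36]);
  cube([30, 30, 365]);
  translate([223, 0, 0]) cube([30, 30, 365]);
  translate([0, 258, 0]) cube([30, 30, 365]);
  translate([223, 258, 0]) cube([30, 30, 365]);
}
translate([481, 253, 759]) {
  cube([447, 180, 9]);
  translate([0, 0, 9]) cube([447, 9, 91]);
  translate([0, 171, 9]) cube([447, 9, 91]);
  translate([0, 9, 9]) cube([9, 162, 91]);
  translate([438, 9, 9]) cube([9, 162, 91]);
}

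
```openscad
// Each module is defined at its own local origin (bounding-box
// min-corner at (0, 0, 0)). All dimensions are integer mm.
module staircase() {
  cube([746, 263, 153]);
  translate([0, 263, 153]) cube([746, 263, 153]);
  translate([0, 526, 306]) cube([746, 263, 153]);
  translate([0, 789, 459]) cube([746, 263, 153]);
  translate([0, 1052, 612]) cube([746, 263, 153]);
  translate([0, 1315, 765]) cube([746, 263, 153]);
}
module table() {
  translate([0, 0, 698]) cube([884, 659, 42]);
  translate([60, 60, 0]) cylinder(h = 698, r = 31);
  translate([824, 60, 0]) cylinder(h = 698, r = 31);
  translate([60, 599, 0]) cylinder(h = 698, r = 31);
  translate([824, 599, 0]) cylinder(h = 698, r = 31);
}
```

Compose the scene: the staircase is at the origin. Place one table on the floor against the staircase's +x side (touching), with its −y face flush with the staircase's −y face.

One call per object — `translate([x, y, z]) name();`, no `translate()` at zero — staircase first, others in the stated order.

staircase();
translate([746, 0, 0]) table();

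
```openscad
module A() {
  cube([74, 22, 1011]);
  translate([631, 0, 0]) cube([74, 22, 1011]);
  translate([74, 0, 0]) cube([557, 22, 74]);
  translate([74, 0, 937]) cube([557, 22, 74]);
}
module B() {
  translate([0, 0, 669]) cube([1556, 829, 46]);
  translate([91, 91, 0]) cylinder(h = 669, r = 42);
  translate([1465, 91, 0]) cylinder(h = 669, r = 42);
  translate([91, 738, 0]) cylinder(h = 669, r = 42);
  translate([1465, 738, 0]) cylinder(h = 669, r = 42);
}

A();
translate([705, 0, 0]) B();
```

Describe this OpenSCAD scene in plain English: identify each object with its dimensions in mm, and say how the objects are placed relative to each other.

A is a rectangular picture frame lying in the x–z plane (depth along y). The opening is 557 mm wide (x) by 863 mm tall (z), surrounded by a border 74 mm wide on all four sides. The frame is 22 mm deep and is made of two full-height vertical stiles with two horizontal rails fitted between them.

B is a rectangular dining table. The top is 1556×829×46 mm with its upper surface at z = 715 mm. It stands on four round legs of 84 mm diameter, each leg's bounding box inset 49 mm from the nearest pair of top edges, running from the floor to the underside of the top.

The table is against the picture frame's +x side, with their −y faces flush.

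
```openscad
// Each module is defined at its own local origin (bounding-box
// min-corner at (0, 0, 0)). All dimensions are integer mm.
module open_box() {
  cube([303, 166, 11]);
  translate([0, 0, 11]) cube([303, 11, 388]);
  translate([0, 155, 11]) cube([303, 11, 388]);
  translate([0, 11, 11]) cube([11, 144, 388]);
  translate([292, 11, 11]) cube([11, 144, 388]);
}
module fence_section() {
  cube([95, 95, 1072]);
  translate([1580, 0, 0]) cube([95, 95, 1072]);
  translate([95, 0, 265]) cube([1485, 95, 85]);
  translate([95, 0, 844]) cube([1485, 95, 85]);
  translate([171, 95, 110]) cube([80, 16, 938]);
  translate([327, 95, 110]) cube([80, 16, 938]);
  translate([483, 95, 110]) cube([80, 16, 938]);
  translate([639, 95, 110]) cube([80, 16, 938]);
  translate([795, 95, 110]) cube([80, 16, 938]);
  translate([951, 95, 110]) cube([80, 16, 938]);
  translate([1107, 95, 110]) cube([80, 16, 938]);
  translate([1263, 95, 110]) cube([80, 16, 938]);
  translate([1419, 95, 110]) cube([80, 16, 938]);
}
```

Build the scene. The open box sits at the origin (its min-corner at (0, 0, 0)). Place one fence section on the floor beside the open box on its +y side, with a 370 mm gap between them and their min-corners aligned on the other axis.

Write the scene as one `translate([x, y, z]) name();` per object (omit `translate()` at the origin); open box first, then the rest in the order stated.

open_box();
translate([0, 536, 0]) fence_section();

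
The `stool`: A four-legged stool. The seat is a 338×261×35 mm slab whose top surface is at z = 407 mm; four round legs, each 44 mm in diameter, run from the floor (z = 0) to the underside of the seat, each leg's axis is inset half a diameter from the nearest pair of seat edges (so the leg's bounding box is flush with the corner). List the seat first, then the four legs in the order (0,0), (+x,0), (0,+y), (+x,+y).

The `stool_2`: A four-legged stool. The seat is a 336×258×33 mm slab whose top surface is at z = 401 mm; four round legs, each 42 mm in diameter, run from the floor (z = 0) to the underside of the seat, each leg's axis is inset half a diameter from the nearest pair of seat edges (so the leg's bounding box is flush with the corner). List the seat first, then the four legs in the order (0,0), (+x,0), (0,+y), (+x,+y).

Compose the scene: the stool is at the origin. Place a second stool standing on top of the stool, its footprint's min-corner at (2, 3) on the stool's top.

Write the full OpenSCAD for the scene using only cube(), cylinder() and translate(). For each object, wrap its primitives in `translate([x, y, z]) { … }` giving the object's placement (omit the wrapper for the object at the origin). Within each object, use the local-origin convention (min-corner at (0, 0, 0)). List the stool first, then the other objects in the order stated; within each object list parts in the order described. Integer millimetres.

translate([0, 0, 372]) cube([338, 261, 35]);
translate([22, 22, 0]) cylinder(h = 372, r = 22);
translate([316, 22, 0]) cylinder(h = 372, r = 22);
translate([22, 239, 0]) cylinder(h = 372, r = 22);
translate([316, 239, 0]) cylinder(h = 372, r = 22);
translate([2, 3, 407]) {
  translate([0, 0, 368]) cube([336, 258, 33]);
  translate([21, 21, 0]) cylinder(h = 368, r = 21);
  translate([315, 21, 0]) cylinder(h = 368, r = 21);
  translate([21, 237, 0]) cylinder(h = 368, r = 21);
  translate([315, 237, 0]) cylinder(h = 368, r = 21);
}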